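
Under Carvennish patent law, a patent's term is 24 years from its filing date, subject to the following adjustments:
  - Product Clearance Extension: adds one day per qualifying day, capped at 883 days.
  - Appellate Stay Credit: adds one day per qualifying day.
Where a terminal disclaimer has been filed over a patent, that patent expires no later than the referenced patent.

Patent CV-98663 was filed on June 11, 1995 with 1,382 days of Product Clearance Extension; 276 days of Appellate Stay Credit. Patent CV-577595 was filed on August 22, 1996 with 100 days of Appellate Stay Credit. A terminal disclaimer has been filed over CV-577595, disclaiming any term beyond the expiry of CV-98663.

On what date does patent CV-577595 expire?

November 30, 2020

Natural term of CV-577595:
  Base: filing + 24 years → 22 August 2020.
  Appellate Stay Credit: +100 days → 30 November 2020.
Expiry of referenced patent CV-98663:
  Base: filing + 24 years → 11 June 2019.
  Product Clearance Extension: 1382 days claimed exceeds the 883-day cap, so +883 days → 10 November 2021.
  Appellate Stay Credit: +276 days → 13 August 2022.
Terminal disclaimer: CV-577595 expires on the earlier of 30 November 2020 and 13 August 2022.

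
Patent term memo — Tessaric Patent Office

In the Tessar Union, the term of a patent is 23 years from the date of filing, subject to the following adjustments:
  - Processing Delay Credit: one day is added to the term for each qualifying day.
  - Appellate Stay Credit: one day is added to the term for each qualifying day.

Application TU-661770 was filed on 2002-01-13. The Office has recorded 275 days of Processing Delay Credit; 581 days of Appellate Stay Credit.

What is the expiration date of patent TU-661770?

May 19, 2027

Base term: filing date + 23 years → 13 January 2025.
Processing Delay Credit: +275 days → 15 October 2025.
Appellate Stay Credit: +581 days → 19 May 2027.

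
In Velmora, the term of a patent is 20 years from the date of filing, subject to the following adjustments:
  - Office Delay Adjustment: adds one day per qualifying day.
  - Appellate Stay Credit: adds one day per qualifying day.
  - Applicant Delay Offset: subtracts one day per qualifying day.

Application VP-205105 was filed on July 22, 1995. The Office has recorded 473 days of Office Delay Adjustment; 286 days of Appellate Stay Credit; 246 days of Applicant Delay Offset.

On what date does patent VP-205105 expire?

Base term: filing date + 20 years → 22 July 2015.
Office Delay Adjustment: +473 days → 6 November 2016.
Appellate Stay Credit: +286 days → 19 August 2017.
Applicant Delay Offset: −246 days → 16 December 2016.

2016-12-16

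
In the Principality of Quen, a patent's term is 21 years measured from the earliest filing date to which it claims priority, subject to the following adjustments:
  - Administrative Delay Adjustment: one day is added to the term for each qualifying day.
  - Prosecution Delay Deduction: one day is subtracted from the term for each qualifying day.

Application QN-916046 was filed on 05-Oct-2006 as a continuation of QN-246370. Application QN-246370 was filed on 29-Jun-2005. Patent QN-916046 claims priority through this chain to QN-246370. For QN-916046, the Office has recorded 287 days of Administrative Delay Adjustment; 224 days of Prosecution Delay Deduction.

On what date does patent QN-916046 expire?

Earliest priority filing: 29 June 2005.
Base term: 29 June 2005 + 21 years → 29 June 2026.
Administrative Delay Adjustment: +287 days → 12 April 2027.
Prosecution Delay Deduction: −224 days → 31 August 2026.

2026-08-31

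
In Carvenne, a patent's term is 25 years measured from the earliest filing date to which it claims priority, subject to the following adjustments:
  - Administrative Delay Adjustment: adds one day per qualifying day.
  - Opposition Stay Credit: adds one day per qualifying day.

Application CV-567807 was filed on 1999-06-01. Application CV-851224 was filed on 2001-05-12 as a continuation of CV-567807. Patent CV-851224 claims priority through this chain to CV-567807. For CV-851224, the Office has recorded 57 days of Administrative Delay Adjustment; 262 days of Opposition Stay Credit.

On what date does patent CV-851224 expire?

2025-04-16

Earliest priority filing: 1 June 1999.
Base term: 1 June 1999 + 25 years → 1 June 2024.
Administrative Delay Adjustment: +57 days → 28 July 2024.
Opposition Stay Credit: +262 days → 16 April 2025.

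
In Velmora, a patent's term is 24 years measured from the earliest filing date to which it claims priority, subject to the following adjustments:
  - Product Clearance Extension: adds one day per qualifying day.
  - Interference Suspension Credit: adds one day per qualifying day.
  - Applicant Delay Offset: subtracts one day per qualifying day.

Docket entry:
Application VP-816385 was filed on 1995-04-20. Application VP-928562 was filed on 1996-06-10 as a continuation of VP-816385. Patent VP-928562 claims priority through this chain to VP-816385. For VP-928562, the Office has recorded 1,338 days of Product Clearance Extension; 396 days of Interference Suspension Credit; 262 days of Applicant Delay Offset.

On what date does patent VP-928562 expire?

Earliest priority filing: 20 April 1995.
Base term: 20 April 1995 + 24 years → 20 April 2019.
Product Clearance Extension: +1338 days → 18 December 2022.
Interference Suspension Credit: +396 days → 18 January 2024.
Applicant Delay Offset: −262 days → 1 May 2023.

2023-05-01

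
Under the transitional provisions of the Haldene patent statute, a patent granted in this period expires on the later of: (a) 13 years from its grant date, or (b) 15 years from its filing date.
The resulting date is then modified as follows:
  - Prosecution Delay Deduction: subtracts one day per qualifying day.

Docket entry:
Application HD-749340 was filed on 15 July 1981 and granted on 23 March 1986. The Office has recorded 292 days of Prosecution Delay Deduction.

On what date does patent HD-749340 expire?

1998-06-04

(a) grant + 13 years → 23 March 1999.
(b) filing + 15 years → 15 July 1996.
Later of the two: 23 March 1999.
Prosecution Delay Deduction: −292 days → 4 June 1998.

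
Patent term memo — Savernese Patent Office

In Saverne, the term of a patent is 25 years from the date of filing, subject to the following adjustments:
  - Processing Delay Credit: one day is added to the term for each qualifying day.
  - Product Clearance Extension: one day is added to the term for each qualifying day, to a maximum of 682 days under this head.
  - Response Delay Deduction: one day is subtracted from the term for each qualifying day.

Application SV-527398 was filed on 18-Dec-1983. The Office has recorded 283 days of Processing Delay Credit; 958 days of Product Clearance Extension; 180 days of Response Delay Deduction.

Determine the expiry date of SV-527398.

2011-02-11

Base term: filing date + 25 years → 18 December 2008.
Processing Delay Credit: +283 days → 27 September 2009.
Product Clearance Extension: 958 days claimed exceeds the 682-day cap, so +682 days → 10 August 2011.
Response Delay Deduction: −180 days → 11 February 2011.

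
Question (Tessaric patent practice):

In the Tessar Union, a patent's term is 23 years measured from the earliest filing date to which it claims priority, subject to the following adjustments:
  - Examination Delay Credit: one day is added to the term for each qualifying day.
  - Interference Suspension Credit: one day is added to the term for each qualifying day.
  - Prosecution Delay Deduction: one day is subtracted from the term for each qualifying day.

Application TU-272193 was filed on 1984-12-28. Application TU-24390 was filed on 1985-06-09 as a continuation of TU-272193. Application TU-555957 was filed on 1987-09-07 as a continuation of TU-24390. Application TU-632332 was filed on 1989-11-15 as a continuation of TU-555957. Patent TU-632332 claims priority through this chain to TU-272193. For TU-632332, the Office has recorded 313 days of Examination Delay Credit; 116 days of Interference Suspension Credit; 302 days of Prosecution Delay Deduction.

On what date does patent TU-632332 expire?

Earliest priority filing: 28 December 1984.
Base term: 28 December 1984 + 23 years → 28 December 2007.
Examination Delay Credit: +313 days → 5 November 2008.
Interference Suspension Credit: +116 days → 1 March 2009.
Prosecution Delay Deduction: −302 days → 3 May 2008.

2008-05-03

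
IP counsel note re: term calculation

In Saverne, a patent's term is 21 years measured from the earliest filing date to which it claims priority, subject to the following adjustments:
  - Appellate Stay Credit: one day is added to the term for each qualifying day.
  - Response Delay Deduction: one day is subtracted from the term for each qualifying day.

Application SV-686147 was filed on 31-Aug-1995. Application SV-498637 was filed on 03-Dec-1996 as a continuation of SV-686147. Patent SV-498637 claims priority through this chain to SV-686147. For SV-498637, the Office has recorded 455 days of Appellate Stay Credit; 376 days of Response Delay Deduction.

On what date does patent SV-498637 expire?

November 18, 2016

Earliest priority filing: 31 August 1995.
Base term: 31 August 1995 + 21 years → 31 August 2016.
Appellate Stay Credit: +455 days → 29 November 2017.
Response Delay Deduction: −376 days → 18 November 2016.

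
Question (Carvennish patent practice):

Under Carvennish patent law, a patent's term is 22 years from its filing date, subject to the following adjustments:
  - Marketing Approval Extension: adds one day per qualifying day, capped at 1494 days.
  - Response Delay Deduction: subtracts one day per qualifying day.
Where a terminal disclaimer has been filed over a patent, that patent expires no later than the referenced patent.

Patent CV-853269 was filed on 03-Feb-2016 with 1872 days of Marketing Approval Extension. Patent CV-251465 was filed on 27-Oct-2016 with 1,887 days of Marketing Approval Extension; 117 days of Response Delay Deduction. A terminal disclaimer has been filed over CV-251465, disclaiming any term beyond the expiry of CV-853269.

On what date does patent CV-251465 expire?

2042-03-08

Natural term of CV-251465:
  Base: filing + 22 years → 27 October 2038.
  Marketing Approval Extension: 1887 days claimed exceeds the 1494-day cap, so +1494 days → 29 November 2042.
  Response Delay Deduction: −117 days → 4 August 2042.
Expiry of referenced patent CV-853269:
  Base: filing + 22 years → 3 February 2038.
  Marketing Approval Extension: 1872 days claimed exceeds the 1494-day cap, so +1494 days → 8 March 2042.
Terminal disclaimer: CV-251465 expires on the earlier of 4 August 2042 and 8 March 2042.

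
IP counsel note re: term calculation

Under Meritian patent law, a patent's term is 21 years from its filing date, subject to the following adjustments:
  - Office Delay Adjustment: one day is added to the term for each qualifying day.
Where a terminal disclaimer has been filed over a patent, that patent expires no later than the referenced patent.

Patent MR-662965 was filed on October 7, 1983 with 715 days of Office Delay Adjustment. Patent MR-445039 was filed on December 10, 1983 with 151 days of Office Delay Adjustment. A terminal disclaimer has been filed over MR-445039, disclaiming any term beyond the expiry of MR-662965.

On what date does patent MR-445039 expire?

2005-05-10

Natural term of MR-445039:
  Base: filing + 21 years → 10 December 2004.
  Office Delay Adjustment: +151 days → 10 May 2005.
Expiry of referenced patent MR-662965:
  Base: filing + 21 years → 7 October 2004.
  Office Delay Adjustment: +715 days → 22 September 2006.
Terminal disclaimer: MR-445039 expires on the earlier of 10 May 2005 and 22 September 2006.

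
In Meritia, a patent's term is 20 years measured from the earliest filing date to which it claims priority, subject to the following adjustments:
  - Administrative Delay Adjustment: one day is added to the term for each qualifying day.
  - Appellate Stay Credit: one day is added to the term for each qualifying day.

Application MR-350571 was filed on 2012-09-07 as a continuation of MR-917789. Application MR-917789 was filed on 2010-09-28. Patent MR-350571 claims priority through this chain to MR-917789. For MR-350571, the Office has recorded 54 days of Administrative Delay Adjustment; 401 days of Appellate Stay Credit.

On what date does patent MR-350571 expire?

Earliest priority filing: 28 September 2010.
Base term: 28 September 2010 + 20 years → 28 September 2030.
Administrative Delay Adjustment: +54 days → 21 November 2030.
Appellate Stay Credit: +401 days → 27 December 2031.

December 27, 2031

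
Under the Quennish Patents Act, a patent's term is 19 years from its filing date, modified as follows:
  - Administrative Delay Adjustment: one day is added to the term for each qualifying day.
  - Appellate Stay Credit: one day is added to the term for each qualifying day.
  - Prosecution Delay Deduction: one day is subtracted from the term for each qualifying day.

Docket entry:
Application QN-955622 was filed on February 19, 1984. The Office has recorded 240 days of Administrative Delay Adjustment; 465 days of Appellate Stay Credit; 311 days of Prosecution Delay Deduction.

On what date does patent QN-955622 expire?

Base term: filing date + 19 years → 19 February 2003.
Administrative Delay Adjustment: +240 days → 17 October 2003.
Appellate Stay Credit: +465 days → 24 January 2005.
Prosecution Delay Deduction: −311 days → 19 March 2004.

2004-03-19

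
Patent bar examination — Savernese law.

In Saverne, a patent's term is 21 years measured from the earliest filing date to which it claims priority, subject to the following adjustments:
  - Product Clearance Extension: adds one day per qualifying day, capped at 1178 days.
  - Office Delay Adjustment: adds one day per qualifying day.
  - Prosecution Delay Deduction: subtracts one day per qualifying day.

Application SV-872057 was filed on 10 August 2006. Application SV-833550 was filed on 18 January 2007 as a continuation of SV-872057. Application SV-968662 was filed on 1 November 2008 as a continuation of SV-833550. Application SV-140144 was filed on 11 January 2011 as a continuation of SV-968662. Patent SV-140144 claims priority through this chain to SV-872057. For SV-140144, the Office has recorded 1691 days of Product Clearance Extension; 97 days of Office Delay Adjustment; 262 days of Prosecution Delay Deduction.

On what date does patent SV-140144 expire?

Earliest priority filing: 10 August 2006.
Base term: 10 August 2006 + 21 years → 10 August 2027.
Product Clearance Extension: 1691 days claimed exceeds the 1178-day cap, so +1178 days → 31 October 2030.
Office Delay Adjustment: +97 days → 5 February 2031.
Prosecution Delay Deduction: −262 days → 19 May 2030.

2030-05-19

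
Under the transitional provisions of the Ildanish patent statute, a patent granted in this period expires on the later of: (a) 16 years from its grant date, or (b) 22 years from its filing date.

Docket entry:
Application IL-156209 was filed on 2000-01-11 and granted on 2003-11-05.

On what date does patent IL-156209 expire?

January 11, 2022

(a) grant + 16 years → 5 November 2019.
(b) filing + 22 years → 11 January 2022.
Later of the two: 11 January 2022.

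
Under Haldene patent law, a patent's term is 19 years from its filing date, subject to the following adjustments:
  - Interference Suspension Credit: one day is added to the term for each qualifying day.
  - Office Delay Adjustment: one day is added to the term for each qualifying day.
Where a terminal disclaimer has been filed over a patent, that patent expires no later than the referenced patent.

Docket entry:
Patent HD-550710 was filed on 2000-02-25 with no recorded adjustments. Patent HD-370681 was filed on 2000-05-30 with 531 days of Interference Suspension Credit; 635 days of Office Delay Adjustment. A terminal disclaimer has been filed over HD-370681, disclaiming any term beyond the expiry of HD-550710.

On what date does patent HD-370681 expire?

2019-02-25

Natural term of HD-370681:
  Base: filing + 19 years → 30 May 2019.
  Interference Suspension Credit: +531 days → 11 November 2020.
  Office Delay Adjustment: +635 days → 8 August 2022.
Expiry of referenced patent HD-550710:
  Base: filing + 19 years → 25 February 2019.
Terminal disclaimer: HD-370681 expires on the earlier of 8 August 2022 and 25 February 2019.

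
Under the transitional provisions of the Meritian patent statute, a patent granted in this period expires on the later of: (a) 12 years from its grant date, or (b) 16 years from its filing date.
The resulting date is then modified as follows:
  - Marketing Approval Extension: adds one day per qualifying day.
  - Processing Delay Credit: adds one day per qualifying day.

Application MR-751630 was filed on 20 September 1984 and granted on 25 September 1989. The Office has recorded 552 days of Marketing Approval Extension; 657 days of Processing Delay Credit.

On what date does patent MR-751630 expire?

(a) grant + 12 years → 25 September 2001.
(b) filing + 16 years → 20 September 2000.
Later of the two: 25 September 2001.
Marketing Approval Extension: +552 days → 31 March 2003.
Processing Delay Credit: +657 days → 16 January 2005.

January 16, 2005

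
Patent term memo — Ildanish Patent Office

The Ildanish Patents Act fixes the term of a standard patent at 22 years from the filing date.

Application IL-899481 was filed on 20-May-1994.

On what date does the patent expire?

May 20, 2016

Filing date + 22 years → 20 May 2016.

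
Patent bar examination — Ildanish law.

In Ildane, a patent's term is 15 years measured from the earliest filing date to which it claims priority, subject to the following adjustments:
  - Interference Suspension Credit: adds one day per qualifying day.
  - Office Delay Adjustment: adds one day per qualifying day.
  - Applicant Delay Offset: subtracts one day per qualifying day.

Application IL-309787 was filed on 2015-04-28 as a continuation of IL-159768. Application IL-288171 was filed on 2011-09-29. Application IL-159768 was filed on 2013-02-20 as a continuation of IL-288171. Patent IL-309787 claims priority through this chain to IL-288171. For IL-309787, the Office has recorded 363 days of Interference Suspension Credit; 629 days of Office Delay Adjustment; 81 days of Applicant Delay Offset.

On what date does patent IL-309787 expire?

2029-03-28

Earliest priority filing: 29 September 2011.
Base term: 29 September 2011 + 15 years → 29 September 2026.
Interference Suspension Credit: +363 days → 27 September 2027.
Office Delay Adjustment: +629 days → 17 June 2029.
Applicant Delay Offset: −81 days → 28 March 2029.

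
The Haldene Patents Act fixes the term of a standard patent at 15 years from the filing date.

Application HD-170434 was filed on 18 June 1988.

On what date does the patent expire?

Filing date + 15 years → 18 June 2003.

2003-06-18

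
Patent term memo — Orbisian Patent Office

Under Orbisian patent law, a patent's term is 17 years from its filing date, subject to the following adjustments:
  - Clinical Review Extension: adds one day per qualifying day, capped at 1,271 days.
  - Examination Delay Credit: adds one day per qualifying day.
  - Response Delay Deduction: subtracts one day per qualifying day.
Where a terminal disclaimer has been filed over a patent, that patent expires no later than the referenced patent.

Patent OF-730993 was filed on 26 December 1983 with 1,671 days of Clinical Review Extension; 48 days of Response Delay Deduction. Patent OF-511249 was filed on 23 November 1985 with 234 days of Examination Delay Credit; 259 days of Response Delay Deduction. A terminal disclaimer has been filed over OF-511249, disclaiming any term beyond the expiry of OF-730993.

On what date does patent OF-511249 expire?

Natural term of OF-511249:
  Base: filing + 17 years → 23 November 2002.
  Examination Delay Credit: +234 days → 15 July 2003.
  Response Delay Deduction: −259 days → 29 October 2002.
Expiry of referenced patent OF-730993:
  Base: filing + 17 years → 26 December 2000.
  Clinical Review Extension: 1671 days claimed exceeds the 1271-day cap, so +1271 days → 19 June 2004.
  Response Delay Deduction: −48 days → 2 May 2004.
Terminal disclaimer: OF-511249 expires on the earlier of 29 October 2002 and 2 May 2004.

October 29, 2002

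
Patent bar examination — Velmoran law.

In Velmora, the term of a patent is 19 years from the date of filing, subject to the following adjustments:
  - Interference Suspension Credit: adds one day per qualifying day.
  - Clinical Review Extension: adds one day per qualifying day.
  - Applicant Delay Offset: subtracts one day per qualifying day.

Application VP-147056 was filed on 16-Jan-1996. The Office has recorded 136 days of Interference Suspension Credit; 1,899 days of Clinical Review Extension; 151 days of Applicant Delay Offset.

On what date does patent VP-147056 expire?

March 14, 2020

Base term: filing date + 19 years → 16 January 2015.
Interference Suspension Credit: +136 days → 1 June 2015.
Clinical Review Extension: +1899 days → 12 August 2020.
Applicant Delay Offset: −151 days → 14 March 2020.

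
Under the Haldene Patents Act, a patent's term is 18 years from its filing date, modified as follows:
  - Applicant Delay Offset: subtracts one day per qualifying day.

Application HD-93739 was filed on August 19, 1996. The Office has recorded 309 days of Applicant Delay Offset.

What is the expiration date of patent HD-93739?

2013-10-14

Base term: filing date + 18 years → 19 August 2014.
Applicant Delay Offset: −309 days → 14 October 2013.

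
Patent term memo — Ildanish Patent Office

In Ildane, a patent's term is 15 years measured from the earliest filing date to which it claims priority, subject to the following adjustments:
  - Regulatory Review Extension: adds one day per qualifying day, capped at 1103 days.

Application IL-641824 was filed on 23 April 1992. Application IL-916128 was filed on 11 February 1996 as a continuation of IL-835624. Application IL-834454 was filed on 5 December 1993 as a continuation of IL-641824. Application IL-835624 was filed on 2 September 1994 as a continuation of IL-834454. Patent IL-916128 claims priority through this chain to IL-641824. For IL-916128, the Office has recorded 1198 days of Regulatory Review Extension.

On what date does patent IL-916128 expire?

Earliest priority filing: 23 April 1992.
Base term: 23 April 1992 + 15 years → 23 April 2007.
Regulatory Review Extension: 1198 days claimed exceeds the 1103-day cap, so +1103 days → 30 April 2010.

2010-04-30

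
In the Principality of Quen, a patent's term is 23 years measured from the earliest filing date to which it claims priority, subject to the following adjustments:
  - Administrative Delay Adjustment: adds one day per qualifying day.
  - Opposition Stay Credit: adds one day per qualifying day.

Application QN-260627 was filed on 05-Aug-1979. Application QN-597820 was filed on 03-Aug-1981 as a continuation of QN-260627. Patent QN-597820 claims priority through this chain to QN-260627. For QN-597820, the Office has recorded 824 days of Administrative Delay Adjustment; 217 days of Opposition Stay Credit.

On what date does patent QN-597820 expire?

June 11, 2005

Earliest priority filing: 5 August 1979.
Base term: 5 August 1979 + 23 years → 5 August 2002.
Administrative Delay Adjustment: +824 days → 6 November 2004.
Opposition Stay Credit: +217 days → 11 June 2005.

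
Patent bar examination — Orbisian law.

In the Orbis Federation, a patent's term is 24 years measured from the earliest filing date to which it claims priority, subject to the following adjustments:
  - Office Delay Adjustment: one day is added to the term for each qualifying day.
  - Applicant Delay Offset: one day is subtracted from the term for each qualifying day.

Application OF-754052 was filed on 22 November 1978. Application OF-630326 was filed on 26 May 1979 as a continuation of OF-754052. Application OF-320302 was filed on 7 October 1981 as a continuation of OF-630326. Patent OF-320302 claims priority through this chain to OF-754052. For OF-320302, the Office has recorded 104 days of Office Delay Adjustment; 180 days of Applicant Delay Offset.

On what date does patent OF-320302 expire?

September 7, 2002

Earliest priority filing: 22 November 1978.
Base term: 22 November 1978 + 24 years → 22 November 2002.
Office Delay Adjustment: +104 days → 6 March 2003.
Applicant Delay Offset: −180 days → 7 September 2002.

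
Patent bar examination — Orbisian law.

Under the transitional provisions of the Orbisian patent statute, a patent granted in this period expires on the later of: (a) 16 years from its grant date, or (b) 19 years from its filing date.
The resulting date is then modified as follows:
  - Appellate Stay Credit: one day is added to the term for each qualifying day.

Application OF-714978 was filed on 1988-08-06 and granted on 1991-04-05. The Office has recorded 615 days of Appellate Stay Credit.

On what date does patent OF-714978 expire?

(a) grant + 16 years → 5 April 2007.
(b) filing + 19 years → 6 August 2007.
Later of the two: 6 August 2007.
Appellate Stay Credit: +615 days → 12 April 2009.

2009-04-12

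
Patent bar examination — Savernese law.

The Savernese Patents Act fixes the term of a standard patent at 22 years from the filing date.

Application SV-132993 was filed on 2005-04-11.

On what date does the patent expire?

Filing date + 22 years → 11 April 2027.

2027-04-11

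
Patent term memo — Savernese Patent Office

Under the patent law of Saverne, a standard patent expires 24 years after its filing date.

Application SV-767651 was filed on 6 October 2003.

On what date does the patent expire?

Filing date + 24 years → 6 October 2027.

October 6, 2027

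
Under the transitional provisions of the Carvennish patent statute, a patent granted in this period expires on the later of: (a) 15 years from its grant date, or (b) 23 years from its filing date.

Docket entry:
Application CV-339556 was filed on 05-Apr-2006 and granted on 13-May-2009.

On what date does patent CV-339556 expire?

(a) grant + 15 years → 13 May 2024.
(b) filing + 23 years → 5 April 2029.
Later of the two: 5 April 2029.

2029-04-05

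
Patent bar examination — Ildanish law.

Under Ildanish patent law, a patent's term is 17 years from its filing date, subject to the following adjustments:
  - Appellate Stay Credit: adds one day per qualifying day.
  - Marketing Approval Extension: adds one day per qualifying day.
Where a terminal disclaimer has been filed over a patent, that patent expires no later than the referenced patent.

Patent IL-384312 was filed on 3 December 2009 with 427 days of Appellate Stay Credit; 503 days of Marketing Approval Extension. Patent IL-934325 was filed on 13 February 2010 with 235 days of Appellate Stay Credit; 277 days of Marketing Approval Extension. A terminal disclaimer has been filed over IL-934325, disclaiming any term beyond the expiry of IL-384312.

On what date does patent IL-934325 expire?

July 9, 2028

Natural term of IL-934325:
  Base: filing + 17 years → 13 February 2027.
  Appellate Stay Credit: +235 days → 6 October 2027.
  Marketing Approval Extension: +277 days → 9 July 2028.
Expiry of referenced patent IL-384312:
  Base: filing + 17 years → 3 December 2026.
  Appellate Stay Credit: +427 days → 3 February 2028.
  Marketing Approval Extension: +503 days → 20 June 2029.
Terminal disclaimer: IL-934325 expires on the earlier of 9 July 2028 and 20 June 2029.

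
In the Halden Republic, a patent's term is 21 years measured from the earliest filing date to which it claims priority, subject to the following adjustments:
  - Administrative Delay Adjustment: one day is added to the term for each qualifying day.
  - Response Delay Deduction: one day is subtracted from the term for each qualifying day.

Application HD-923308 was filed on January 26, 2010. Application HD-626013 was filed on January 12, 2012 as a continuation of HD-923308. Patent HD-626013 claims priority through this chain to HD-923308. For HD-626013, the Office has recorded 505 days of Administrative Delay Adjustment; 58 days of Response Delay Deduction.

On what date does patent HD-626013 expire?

Earliest priority filing: 26 January 2010.
Base term: 26 January 2010 + 21 years → 26 January 2031.
Administrative Delay Adjustment: +505 days → 14 June 2032.
Response Delay Deduction: −58 days → 17 April 2032.

April 17, 2032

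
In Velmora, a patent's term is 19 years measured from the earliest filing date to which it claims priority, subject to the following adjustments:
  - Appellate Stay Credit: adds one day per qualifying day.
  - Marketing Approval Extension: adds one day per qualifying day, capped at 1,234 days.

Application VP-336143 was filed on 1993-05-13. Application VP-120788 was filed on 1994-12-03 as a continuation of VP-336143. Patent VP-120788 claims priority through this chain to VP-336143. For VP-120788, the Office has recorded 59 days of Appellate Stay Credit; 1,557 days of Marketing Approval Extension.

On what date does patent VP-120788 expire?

November 27, 2015

Earliest priority filing: 13 May 1993.
Base term: 13 May 1993 + 19 years → 13 May 2012.
Appellate Stay Credit: +59 days → 11 July 2012.
Marketing Approval Extension: 1557 days claimed exceeds the 1234-day cap, so +1234 days → 27 November 2015.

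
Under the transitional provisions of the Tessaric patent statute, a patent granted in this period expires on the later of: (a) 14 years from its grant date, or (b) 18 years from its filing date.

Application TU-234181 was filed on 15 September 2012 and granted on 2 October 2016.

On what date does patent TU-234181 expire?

2030-10-02

(a) grant + 14 years → 2 October 2030.
(b) filing + 18 years → 15 September 2030.
Later of the two: 2 October 2030.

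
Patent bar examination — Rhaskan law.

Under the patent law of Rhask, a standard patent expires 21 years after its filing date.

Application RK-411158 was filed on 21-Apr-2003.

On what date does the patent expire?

Filing date + 21 years → 21 April 2024.

2024-04-21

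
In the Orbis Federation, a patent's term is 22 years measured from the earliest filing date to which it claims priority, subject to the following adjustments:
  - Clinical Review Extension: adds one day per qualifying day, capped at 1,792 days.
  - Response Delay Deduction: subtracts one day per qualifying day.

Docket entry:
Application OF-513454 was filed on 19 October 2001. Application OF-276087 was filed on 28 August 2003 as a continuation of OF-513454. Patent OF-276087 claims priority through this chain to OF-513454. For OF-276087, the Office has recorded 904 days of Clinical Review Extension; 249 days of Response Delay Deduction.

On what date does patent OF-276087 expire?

August 4, 2025

Earliest priority filing: 19 October 2001.
Base term: 19 October 2001 + 22 years → 19 October 2023.
Clinical Review Extension: 904 days (within the 1792-day cap) → +904 days → 10 April 2026.
Response Delay Deduction: −249 days → 4 August 2025.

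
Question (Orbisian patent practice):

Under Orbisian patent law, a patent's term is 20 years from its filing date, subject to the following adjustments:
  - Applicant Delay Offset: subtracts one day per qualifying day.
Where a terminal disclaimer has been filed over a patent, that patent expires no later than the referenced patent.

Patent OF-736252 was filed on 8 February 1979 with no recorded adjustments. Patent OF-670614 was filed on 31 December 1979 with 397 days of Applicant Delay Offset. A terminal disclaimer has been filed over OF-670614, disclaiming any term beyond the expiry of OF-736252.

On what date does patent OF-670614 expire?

Natural term of OF-670614:
  Base: filing + 20 years → 31 December 1999.
  Applicant Delay Offset: −397 days → 29 November 1998.
Expiry of referenced patent OF-736252:
  Base: filing + 20 years → 8 February 1999.
Terminal disclaimer: OF-670614 expires on the earlier of 29 November 1998 and 8 February 1999.

November 29, 1998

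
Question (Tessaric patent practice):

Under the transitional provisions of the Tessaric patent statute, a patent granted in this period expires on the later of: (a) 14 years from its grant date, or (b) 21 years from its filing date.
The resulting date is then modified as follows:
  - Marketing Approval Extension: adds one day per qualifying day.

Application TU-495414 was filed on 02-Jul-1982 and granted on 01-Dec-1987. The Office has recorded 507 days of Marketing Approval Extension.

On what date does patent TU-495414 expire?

2004-11-20

(a) grant + 14 years → 1 December 2001.
(b) filing + 21 years → 2 July 2003.
Later of the two: 2 July 2003.
Marketing Approval Extension: +507 days → 20 November 2004.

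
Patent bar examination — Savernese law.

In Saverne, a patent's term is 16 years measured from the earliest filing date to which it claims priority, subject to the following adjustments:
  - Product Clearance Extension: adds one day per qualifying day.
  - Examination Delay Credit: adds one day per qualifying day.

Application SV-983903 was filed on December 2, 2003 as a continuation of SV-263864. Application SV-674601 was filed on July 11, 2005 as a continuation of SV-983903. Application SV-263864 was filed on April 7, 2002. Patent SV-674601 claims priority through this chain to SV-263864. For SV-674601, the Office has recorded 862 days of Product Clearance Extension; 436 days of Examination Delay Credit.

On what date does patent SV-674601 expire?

Earliest priority filing: 7 April 2002.
Base term: 7 April 2002 + 16 years → 7 April 2018.
Product Clearance Extension: +862 days → 16 August 2020.
Examination Delay Credit: +436 days → 26 October 2021.

October 26, 2021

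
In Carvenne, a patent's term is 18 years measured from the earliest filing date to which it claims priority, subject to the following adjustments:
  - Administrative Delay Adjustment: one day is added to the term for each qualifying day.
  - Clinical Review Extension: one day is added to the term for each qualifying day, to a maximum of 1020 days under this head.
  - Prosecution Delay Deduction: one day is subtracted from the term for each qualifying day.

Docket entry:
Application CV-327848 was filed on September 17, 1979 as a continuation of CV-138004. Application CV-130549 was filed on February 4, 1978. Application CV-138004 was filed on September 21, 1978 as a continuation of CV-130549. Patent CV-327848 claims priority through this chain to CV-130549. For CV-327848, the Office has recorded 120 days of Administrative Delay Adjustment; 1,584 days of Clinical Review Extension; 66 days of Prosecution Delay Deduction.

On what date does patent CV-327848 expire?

Earliest priority filing: 4 February 1978.
Base term: 4 February 1978 + 18 years → 4 February 1996.
Administrative Delay Adjustment: +120 days → 3 June 1996.
Clinical Review Extension: 1584 days claimed exceeds the 1020-day cap, so +1020 days → 20 March 1999.
Prosecution Delay Deduction: −66 days → 13 January 1999.

January 13, 1999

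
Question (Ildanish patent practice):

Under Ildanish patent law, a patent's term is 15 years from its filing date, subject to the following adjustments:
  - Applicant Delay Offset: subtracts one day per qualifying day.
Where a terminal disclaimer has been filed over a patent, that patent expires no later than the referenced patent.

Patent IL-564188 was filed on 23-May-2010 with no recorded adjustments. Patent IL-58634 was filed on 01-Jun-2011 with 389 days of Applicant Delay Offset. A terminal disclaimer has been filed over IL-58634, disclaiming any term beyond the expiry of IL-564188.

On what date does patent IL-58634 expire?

May 8, 2025

Natural term of IL-58634:
  Base: filing + 15 years → 1 June 2026.
  Applicant Delay Offset: −389 days → 8 May 2025.
Expiry of referenced patent IL-564188:
  Base: filing + 15 years → 23 May 2025.
Terminal disclaimer: IL-58634 expires on the earlier of 8 May 2025 and 23 May 2025.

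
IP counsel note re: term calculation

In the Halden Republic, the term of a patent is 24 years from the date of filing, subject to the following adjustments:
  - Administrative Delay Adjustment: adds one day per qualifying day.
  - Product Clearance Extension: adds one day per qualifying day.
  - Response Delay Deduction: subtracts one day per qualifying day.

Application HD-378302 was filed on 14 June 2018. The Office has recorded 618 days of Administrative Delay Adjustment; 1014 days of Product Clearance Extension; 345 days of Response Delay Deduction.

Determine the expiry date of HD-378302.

Base term: filing date + 24 years → 14 June 2042.
Administrative Delay Adjustment: +618 days → 22 February 2044.
Product Clearance Extension: +1014 days → 2 December 2046.
Response Delay Deduction: −345 days → 22 December 2045.

2045-12-22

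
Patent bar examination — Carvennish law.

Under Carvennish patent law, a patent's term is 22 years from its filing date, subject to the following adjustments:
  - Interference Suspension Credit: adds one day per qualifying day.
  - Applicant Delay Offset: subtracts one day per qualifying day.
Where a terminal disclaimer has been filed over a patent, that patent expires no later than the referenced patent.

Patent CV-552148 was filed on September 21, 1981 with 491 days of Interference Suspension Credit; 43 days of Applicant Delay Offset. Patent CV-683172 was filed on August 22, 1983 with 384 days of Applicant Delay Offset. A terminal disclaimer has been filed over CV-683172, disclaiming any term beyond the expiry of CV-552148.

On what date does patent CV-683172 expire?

Natural term of CV-683172:
  Base: filing + 22 years → 22 August 2005.
  Applicant Delay Offset: −384 days → 3 August 2004.
Expiry of referenced patent CV-552148:
  Base: filing + 22 years → 21 September 2003.
  Interference Suspension Credit: +491 days → 24 January 2005.
  Applicant Delay Offset: −43 days → 12 December 2004.
Terminal disclaimer: CV-683172 expires on the earlier of 3 August 2004 and 12 December 2004.

August 3, 2004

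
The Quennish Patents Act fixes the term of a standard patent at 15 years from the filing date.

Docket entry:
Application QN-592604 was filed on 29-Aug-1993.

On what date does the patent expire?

Filing date + 15 years → 29 August 2008.

2008-08-29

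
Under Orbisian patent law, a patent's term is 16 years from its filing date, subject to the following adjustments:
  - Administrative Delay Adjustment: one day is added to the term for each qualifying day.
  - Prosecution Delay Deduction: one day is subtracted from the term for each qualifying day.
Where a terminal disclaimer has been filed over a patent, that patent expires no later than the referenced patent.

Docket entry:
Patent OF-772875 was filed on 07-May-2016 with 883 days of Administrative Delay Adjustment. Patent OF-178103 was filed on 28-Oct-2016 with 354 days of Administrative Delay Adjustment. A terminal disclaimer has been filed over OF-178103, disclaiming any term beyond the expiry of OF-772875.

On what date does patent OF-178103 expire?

Natural term of OF-178103:
  Base: filing + 16 years → 28 October 2032.
  Administrative Delay Adjustment: +354 days → 17 October 2033.
Expiry of referenced patent OF-772875:
  Base: filing + 16 years → 7 May 2032.
  Administrative Delay Adjustment: +883 days → 7 October 2034.
Terminal disclaimer: OF-178103 expires on the earlier of 17 October 2033 and 7 October 2034.

October 17, 2033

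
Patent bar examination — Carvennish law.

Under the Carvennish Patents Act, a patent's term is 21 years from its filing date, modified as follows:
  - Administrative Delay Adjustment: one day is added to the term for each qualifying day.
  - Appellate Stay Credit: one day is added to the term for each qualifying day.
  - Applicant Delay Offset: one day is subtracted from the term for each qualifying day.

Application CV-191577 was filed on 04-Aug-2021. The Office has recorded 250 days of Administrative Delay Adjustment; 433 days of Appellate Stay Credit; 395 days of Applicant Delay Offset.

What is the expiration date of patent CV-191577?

Base term: filing date + 21 years → 4 August 2042.
Administrative Delay Adjustment: +250 days → 11 April 2043.
Appellate Stay Credit: +433 days → 17 June 2044.
Applicant Delay Offset: −395 days → 19 May 2043.

May 19, 2043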